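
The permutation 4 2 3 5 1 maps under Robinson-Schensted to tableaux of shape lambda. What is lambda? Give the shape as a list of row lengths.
Row-insert each entry into an empty tableau.

After inserting 4: P = [[4]].
After inserting 2: P = [[2], [4]].
After inserting 3: P = [[2, 3], [4]].
After inserting 5: P = [[2, 3, 5], [4]].
After inserting 1: P = [[1, 3, 5], [2], [4]].

The final insertion tableau P = [[1, 3, 5], [2], [4]] has shape [3, 1, 1].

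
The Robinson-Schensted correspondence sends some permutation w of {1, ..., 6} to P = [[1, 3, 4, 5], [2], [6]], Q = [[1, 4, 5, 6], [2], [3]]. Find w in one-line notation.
6 2 1 3 4 5

Reverse RSK: for i = n, n-1, ..., 1, locate i in Q, remove the corresponding corner cell from P, and reverse-bump its entry up through P; the value ejected from row 1 is w(i).

So w = 6 2 1 3 4 5.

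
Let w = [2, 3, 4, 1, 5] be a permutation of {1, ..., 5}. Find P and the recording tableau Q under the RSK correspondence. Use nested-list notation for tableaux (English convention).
P = [[1, 3, 4, 5], [2]], Q = [[1, 2, 3, 5], [4]]

Insert each entry of the permutation into P by Schensted row insertion, recording in Q the position of each new cell.

Insert 2: appended to row 1. P = [[2]].
Insert 3: appended to row 1. P = [[2, 3]].
Insert 4: appended to row 1. P = [[2, 3, 4]].
Insert 1: 1 bumps 2 from row 1; 2 starts row 2. P = [[1, 3, 4], [2]].
Insert 5: appended to row 1. P = [[1, 3, 4, 5], [2]].

So P = [[1, 3, 4, 5], [2]], Q = [[1, 2, 3, 5], [4]].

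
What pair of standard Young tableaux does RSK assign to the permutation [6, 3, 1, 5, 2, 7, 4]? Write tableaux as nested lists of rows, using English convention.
Insert each entry of the permutation into P by Schensted row insertion, recording in Q the position of each new cell.

Insert 6: appended to row 1. P = [[6]], Q = [[1]].
Insert 3: 3 bumps 6 from row 1; 6 starts row 2. P = [[3], [6]], Q = [[1], [2]].
Insert 1: 1 bumps 3 from row 1; 3 bumps 6 from row 2; 6 starts row 3. P = [[1], [3], [6]], Q = [[1], [2], [3]].
Insert 5: appended to row 1. P = [[1, 5], [3], [6]], Q = [[1, 4], [2], [3]].
Insert 2: 2 bumps 5 from row 1; 5 appends to row 2. P = [[1, 2], [3, 5], [6]], Q = [[1, 4], [2, 5], [3]].
Insert 7: appended to row 1. P = [[1, 2, 7], [3, 5], [6]], Q = [[1, 4, 6], [2, 5], [3]].
Insert 4: 4 bumps 7 from row 1; 7 appends to row 2. P = [[1, 2, 4], [3, 5, 7], [6]], Q = [[1, 4, 6], [2, 5, 7], [3]].

So P = [[1, 2, 4], [3, 5, 7], [6]], Q = [[1, 4, 6], [2, 5, 7], [3]].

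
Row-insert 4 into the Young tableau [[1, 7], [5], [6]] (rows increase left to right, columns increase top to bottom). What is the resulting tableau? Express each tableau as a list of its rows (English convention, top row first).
In row 1, 4 replaces 7 (the leftmost entry greater than 4); 7 is bumped to row 2. 7 is appended to row 2. The new tableau is [[1, 4], [5, 7], [6]].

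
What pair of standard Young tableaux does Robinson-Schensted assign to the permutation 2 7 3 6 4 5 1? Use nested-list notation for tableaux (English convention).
Insert each entry of the permutation into P by Schensted row insertion, recording in Q the position of each new cell.

After inserting 2: P = [[2]].
After inserting 7: P = [[2, 7]].
After inserting 3: P = [[2, 3], [7]].
After inserting 6: P = [[2, 3, 6], [7]].
After inserting 4: P = [[2, 3, 4], [6], [7]].
After inserting 5: P = [[2, 3, 4, 5], [6], [7]].
After inserting 1: P = [[1, 3, 4, 5], [2], [6], [7]].

So P = [[1, 3, 4, 5], [2], [6], [7]], Q = [[1, 2, 4, 6], [3], [5], [7]].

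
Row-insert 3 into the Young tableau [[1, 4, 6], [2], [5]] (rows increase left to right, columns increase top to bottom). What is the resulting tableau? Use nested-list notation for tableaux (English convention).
In row 1, 3 replaces 4 (the leftmost entry greater than 3); 4 is bumped to row 2. 4 is appended to row 2. The new tableau is [[1, 3, 6], [2, 4], [5]].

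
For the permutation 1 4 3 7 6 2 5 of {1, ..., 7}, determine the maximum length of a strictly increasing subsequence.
3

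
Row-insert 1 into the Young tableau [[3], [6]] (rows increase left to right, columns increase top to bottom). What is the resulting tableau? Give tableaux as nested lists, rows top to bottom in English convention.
In row 1, 1 replaces 3 (the leftmost entry greater than 1); 3 is bumped to row 2. In row 2, 3 replaces 6 (the leftmost entry greater than 3); 6 is bumped to row 3. 6 starts a new row 3. The new tableau is [[1], [3], [6]].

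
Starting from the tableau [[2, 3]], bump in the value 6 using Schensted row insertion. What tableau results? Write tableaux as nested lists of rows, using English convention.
[[2, 3, 6]]

6 is larger than every entry of row 1, so it is appended to row 1. The new tableau is [[2, 3, 6]].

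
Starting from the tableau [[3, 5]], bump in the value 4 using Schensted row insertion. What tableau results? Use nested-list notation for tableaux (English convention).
In row 1, 4 replaces 5 (the leftmost entry greater than 4); 5 is bumped to row 2. 5 starts a new row 2. The new tableau is [[3, 4], [5]].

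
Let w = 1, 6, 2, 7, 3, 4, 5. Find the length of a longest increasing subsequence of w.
5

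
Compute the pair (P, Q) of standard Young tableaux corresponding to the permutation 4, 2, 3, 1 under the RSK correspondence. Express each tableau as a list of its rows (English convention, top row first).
P = [[1, 3], [2], [4]], Q = [[1, 3], [2], [4]]

Insert each entry of the permutation into P by Schensted row insertion, recording in Q the position of each new cell.

After inserting 4: P = [[4]].
After inserting 2: P = [[2], [4]].
After inserting 3: P = [[2, 3], [4]].
After inserting 1: P = [[1, 3], [2], [4]].

So P = [[1, 3], [2], [4]], Q = [[1, 3], [2], [4]].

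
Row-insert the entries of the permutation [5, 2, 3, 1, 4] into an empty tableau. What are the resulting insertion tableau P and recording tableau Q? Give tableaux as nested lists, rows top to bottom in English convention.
P = [[1, 3, 4], [2], [5]], Q = [[1, 3, 5], [2], [4]]

Insert each entry of the permutation into P by Schensted row insertion, recording in Q the position of each new cell.

Insert 5: appended to row 1. P = [[5]].
Insert 2: 2 bumps 5 from row 1; 5 starts row 2. P = [[2], [5]].
Insert 3: appended to row 1. P = [[2, 3], [5]].
Insert 1: 1 bumps 2 from row 1; 2 bumps 5 from row 2; 5 starts row 3. P = [[1, 3], [2], [5]].
Insert 4: appended to row 1. P = [[1, 3, 4], [2], [5]].

So P = [[1, 3, 4], [2], [5]], Q = [[1, 3, 5], [2], [4]].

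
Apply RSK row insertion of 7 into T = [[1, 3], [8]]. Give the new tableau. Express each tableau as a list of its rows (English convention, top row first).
7 is larger than every entry of row 1, so it is appended to row 1. The new tableau is [[1, 3, 7], [8]].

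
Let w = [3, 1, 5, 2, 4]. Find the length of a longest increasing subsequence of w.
3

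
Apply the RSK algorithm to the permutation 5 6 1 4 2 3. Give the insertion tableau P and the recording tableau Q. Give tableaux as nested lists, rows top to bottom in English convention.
P = [[1, 2, 3], [4, 6], [5]], Q = [[1, 2, 6], [3, 4], [5]]

Insert each entry of the permutation into P by Schensted row insertion, recording in Q the position of each new cell.

Insert 5: appended to row 1. P = [[5]], Q = [[1]].
Insert 6: appended to row 1. P = [[5, 6]], Q = [[1, 2]].
Insert 1: 1 bumps 5 from row 1; 5 starts row 2. P = [[1, 6], [5]], Q = [[1, 2], [3]].
Insert 4: 4 bumps 6 from row 1; 6 appends to row 2. P = [[1, 4], [5, 6]], Q = [[1, 2], [3, 4]].
Insert 2: 2 bumps 4 from row 1; 4 bumps 5 from row 2; 5 starts row 3. P = [[1, 2], [4, 6], [5]], Q = [[1, 2], [3, 4], [5]].
Insert 3: appended to row 1. P = [[1, 2, 3], [4, 6], [5]], Q = [[1, 2, 6], [3, 4], [5]].

So P = [[1, 2, 3], [4, 6], [5]], Q = [[1, 2, 6], [3, 4], [5]].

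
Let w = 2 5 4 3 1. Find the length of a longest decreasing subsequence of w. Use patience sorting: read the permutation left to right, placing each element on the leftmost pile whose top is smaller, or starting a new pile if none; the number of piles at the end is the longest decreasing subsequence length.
4

2: new pile. tops = [2]
5: onto pile 1 (replacing 2). tops = [5]
4: new pile. tops = [5, 4]
3: new pile. tops = [5, 4, 3]
1: new pile. tops = [5, 4, 3, 1]

4 piles, so the longest decreasing subsequence has length 4.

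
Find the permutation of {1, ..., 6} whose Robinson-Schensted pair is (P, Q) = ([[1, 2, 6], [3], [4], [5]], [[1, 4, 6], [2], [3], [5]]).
Reverse RSK: for i = n, n-1, ..., 1, locate i in Q, remove the corresponding corner cell from P, and reverse-bump its entry up through P; the value ejected from row 1 is w(i).

So w = 5 4 1 3 2 6.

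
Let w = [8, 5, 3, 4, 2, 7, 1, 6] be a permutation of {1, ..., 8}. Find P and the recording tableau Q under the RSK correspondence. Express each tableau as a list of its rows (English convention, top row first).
Insert each entry of the permutation into P by Schensted row insertion, recording in Q the position of each new cell.

Insert 8: appended to row 1. P = [[8]].
Insert 5: 5 bumps 8 from row 1; 8 starts row 2. P = [[5], [8]].
Insert 3: 3 bumps 5 from row 1; 5 bumps 8 from row 2; 8 starts row 3. P = [[3], [5], [8]].
Insert 4: appended to row 1. P = [[3, 4], [5], [8]].
Insert 2: 2 bumps 3 from row 1; 3 bumps 5 from row 2; 5 bumps 8 from row 3; 8 starts row 4. P = [[2, 4], [3], [5], [8]].
Insert 7: appended to row 1. P = [[2, 4, 7], [3], [5], [8]].
Insert 1: 1 bumps 2 from row 1; 2 bumps 3 from row 2; 3 bumps 5 from row 3; 5 bumps 8 from row 4; 8 starts row 5. P = [[1, 4, 7], [2], [3], [5], [8]].
Insert 6: 6 bumps 7 from row 1; 7 appends to row 2. P = [[1, 4, 6], [2, 7], [3], [5], [8]].

So P = [[1, 4, 6], [2, 7], [3], [5], [8]], Q = [[1, 4, 6], [2, 8], [3], [5], [7]].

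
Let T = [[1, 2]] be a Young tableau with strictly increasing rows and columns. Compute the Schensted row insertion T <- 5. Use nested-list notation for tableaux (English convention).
[[1, 2, 5]]

5 is larger than every entry of row 1, so it is appended to row 1. The new tableau is [[1, 2, 5]].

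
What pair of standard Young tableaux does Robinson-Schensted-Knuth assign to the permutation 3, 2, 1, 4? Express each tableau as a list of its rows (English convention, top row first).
P = [[1, 4], [2], [3]], Q = [[1, 4], [2], [3]]

Insert each entry of the permutation into P by Schensted row insertion, recording in Q the position of each new cell.

Insert 3: appended to row 1. P = [[3]], Q = [[1]].
Insert 2: 2 bumps 3 from row 1; 3 starts row 2. P = [[2], [3]], Q = [[1], [2]].
Insert 1: 1 bumps 2 from row 1; 2 bumps 3 from row 2; 3 starts row 3. P = [[1], [2], [3]], Q = [[1], [2], [3]].
Insert 4: appended to row 1. P = [[1, 4], [2], [3]], Q = [[1, 4], [2], [3]].

So P = [[1, 4], [2], [3]], Q = [[1, 4], [2], [3]].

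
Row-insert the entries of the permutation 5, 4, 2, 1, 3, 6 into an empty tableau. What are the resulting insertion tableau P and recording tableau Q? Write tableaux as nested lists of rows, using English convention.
Insert each entry of the permutation into P by Schensted row insertion, recording in Q the position of each new cell.

Insert 5: appended to row 1. P = [[5]].
Insert 4: 4 bumps 5 from row 1; 5 starts row 2. P = [[4], [5]].
Insert 2: 2 bumps 4 from row 1; 4 bumps 5 from row 2; 5 starts row 3. P = [[2], [4], [5]].
Insert 1: 1 bumps 2 from row 1; 2 bumps 4 from row 2; 4 bumps 5 from row 3; 5 starts row 4. P = [[1], [2], [4], [5]].
Insert 3: appended to row 1. P = [[1, 3], [2], [4], [5]].
Insert 6: appended to row 1. P = [[1, 3, 6], [2], [4], [5]].

So P = [[1, 3, 6], [2], [4], [5]], Q = [[1, 5, 6], [2], [3], [4]].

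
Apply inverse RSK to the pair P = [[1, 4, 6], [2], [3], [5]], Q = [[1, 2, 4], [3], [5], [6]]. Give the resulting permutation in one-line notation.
3 5 4 6 2 1

Reverse RSK: for i = n, n-1, ..., 1, locate i in Q, remove the corresponding corner cell from P, and reverse-bump its entry up through P; the value ejected from row 1 is w(i).

So w = 3 5 4 6 2 1.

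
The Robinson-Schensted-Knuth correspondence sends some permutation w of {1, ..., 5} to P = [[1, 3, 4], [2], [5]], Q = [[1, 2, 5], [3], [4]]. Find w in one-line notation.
Reverse the RSK construction: for i from n down to 1, find the cell of Q containing i, remove the entry at that cell from P, and reverse-bump it up through P; the value ejected from row 1 is w(i).

Step i=5: Q has 5 at row 1, column 3; remove that cell from P, ejecting 4. So w(5) = 4. P is now [[1, 3], [2], [5]].
Step i=4: Q has 4 at row 3, column 1; remove 5 from row 3 of P and reverse-bump: 5 enters row 2 and ejects 2; 2 enters row 1 and ejects 1. So w(4) = 1. P is now [[2, 3], [5]].
Step i=3: Q has 3 at row 2, column 1; remove 5 from row 2 of P and reverse-bump: 5 enters row 1 and ejects 3. So w(3) = 3. P is now [[2, 5]].
Step i=2: Q has 2 at row 1, column 2; remove that cell from P, ejecting 5. So w(2) = 5. P is now [[2]].
Step i=1: Q has 1 at row 1, column 1; remove that cell from P, ejecting 2. So w(1) = 2. P is now [].

So w = 2 5 3 1 4.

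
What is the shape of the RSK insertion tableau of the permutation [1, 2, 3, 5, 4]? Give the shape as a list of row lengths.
Row-insert each entry into an empty tableau.

After inserting 1: P = [[1]].
After inserting 2: P = [[1, 2]].
After inserting 3: P = [[1, 2, 3]].
After inserting 5: P = [[1, 2, 3, 5]].
After inserting 4: P = [[1, 2, 3, 4], [5]].

The final insertion tableau P = [[1, 2, 3, 4], [5]] has shape [4, 1].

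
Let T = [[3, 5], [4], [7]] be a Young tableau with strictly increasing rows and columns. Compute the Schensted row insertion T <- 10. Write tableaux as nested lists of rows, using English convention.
10 is larger than every entry of row 1, so it is appended to row 1. The new tableau is [[3, 5, 10], [4], [7]].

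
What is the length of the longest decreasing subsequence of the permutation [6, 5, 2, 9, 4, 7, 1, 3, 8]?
4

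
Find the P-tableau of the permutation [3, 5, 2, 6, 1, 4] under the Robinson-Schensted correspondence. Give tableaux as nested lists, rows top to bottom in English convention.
P = [[1, 4, 6], [2, 5], [3]]

Insert 3: appended to row 1. P = [[3]].
Insert 5: appended to row 1. P = [[3, 5]].
Insert 2: 2 bumps 3 from row 1; 3 starts row 2. P = [[2, 5], [3]].
Insert 6: appended to row 1. P = [[2, 5, 6], [3]].
Insert 1: 1 bumps 2 from row 1; 2 bumps 3 from row 2; 3 starts row 3. P = [[1, 5, 6], [2], [3]].
Insert 4: 4 bumps 5 from row 1; 5 appends to row 2. P = [[1, 4, 6], [2, 5], [3]].

So P = [[1, 4, 6], [2, 5], [3]].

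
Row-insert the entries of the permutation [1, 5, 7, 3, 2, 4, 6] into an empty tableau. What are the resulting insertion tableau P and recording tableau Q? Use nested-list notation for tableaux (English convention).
Insert each entry of the permutation into P by Schensted row insertion, recording in Q the position of each new cell.

Insert 1: appended to row 1. P = [[1]].
Insert 5: appended to row 1. P = [[1, 5]].
Insert 7: appended to row 1. P = [[1, 5, 7]].
Insert 3: 3 bumps 5 from row 1; 5 starts row 2. P = [[1, 3, 7], [5]].
Insert 2: 2 bumps 3 from row 1; 3 bumps 5 from row 2; 5 starts row 3. P = [[1, 2, 7], [3], [5]].
Insert 4: 4 bumps 7 from row 1; 7 appends to row 2. P = [[1, 2, 4], [3, 7], [5]].
Insert 6: appended to row 1. P = [[1, 2, 4, 6], [3, 7], [5]].

So P = [[1, 2, 4, 6], [3, 7], [5]], Q = [[1, 2, 3, 7], [4, 6], [5]].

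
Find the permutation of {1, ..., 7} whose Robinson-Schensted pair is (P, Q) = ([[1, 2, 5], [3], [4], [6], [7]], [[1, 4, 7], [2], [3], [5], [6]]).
Reverse the RSK construction: for i from n down to 1, find the cell of Q containing i, remove the entry at that cell from P, and reverse-bump it up through P; the value ejected from row 1 is w(i).

Step i=7: Q has 7 at row 1, column 3; remove that cell from P, ejecting 5. So w(7) = 5. P is now [[1, 2], [3], [4], [6], [7]].
Step i=6: Q has 6 at row 5, column 1; remove 7 from row 5 of P and reverse-bump: 7 enters row 4 and ejects 6; 6 enters row 3 and ejects 4; 4 enters row 2 and ejects 3; 3 enters row 1 and ejects 2. So w(6) = 2. P is now [[1, 3], [4], [6], [7]].
Step i=5: Q has 5 at row 4, column 1; remove 7 from row 4 of P and reverse-bump: 7 enters row 3 and ejects 6; 6 enters row 2 and ejects 4; 4 enters row 1 and ejects 3. So w(5) = 3. P is now [[1, 4], [6], [7]].
Step i=4: Q has 4 at row 1, column 2; remove that cell from P, ejecting 4. So w(4) = 4. P is now [[1], [6], [7]].
Step i=3: Q has 3 at row 3, column 1; remove 7 from row 3 of P and reverse-bump: 7 enters row 2 and ejects 6; 6 enters row 1 and ejects 1. So w(3) = 1. P is now [[6], [7]].
Step i=2: Q has 2 at row 2, column 1; remove 7 from row 2 of P and reverse-bump: 7 enters row 1 and ejects 6. So w(2) = 6. P is now [[7]].
Step i=1: Q has 1 at row 1, column 1; remove that cell from P, ejecting 7. So w(1) = 7. P is now [].

So w = 7 6 1 4 3 2 5.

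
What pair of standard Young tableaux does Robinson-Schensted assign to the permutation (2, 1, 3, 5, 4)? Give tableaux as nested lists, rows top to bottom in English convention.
P = [[1, 3, 4], [2, 5]], Q = [[1, 3, 4], [2, 5]]

Insert each entry of the permutation into P by Schensted row insertion, recording in Q the position of each new cell.

Insert 2: appended to row 1. P = [[2]], Q = [[1]].
Insert 1: 1 bumps 2 from row 1; 2 starts row 2. P = [[1], [2]], Q = [[1], [2]].
Insert 3: appended to row 1. P = [[1, 3], [2]], Q = [[1, 3], [2]].
Insert 5: appended to row 1. P = [[1, 3, 5], [2]], Q = [[1, 3, 4], [2]].
Insert 4: 4 bumps 5 from row 1; 5 appends to row 2. P = [[1, 3, 4], [2, 5]], Q = [[1, 3, 4], [2, 5]].

So P = [[1, 3, 4], [2, 5]], Q = [[1, 3, 4], [2, 5]].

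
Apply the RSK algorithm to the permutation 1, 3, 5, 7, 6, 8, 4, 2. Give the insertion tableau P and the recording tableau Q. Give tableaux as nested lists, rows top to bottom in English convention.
Insert each entry of the permutation into P by Schensted row insertion, recording in Q the position of each new cell.

Insert 1: appended to row 1. P = [[1]], Q = [[1]].
Insert 3: appended to row 1. P = [[1, 3]], Q = [[1, 2]].
Insert 5: appended to row 1. P = [[1, 3, 5]], Q = [[1, 2, 3]].
Insert 7: appended to row 1. P = [[1, 3, 5, 7]], Q = [[1, 2, 3, 4]].
Insert 6: 6 bumps 7 from row 1; 7 starts row 2. P = [[1, 3, 5, 6], [7]], Q = [[1, 2, 3, 4], [5]].
Insert 8: appended to row 1. P = [[1, 3, 5, 6, 8], [7]], Q = [[1, 2, 3, 4, 6], [5]].
Insert 4: 4 bumps 5 from row 1; 5 bumps 7 from row 2; 7 starts row 3. P = [[1, 3, 4, 6, 8], [5], [7]], Q = [[1, 2, 3, 4, 6], [5], [7]].
Insert 2: 2 bumps 3 from row 1; 3 bumps 5 from row 2; 5 bumps 7 from row 3; 7 starts row 4. P = [[1, 2, 4, 6, 8], [3], [5], [7]], Q = [[1, 2, 3, 4, 6], [5], [7], [8]].

So P = [[1, 2, 4, 6, 8], [3], [5], [7]], Q = [[1, 2, 3, 4, 6], [5], [7], [8]].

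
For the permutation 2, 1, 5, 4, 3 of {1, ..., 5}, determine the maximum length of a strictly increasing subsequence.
2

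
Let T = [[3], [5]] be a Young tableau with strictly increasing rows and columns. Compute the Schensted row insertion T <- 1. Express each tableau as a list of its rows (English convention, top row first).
[[1], [3], [5]]

In row 1, 1 replaces 3 (the leftmost entry greater than 1); 3 is bumped to row 2. In row 2, 3 replaces 5 (the leftmost entry greater than 3); 5 is bumped to row 3. 5 starts a new row 3. The new tableau is [[1], [3], [5]].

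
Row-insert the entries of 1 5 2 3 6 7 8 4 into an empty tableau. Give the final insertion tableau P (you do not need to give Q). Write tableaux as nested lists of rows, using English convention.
Insert 1: appended to row 1. P = [[1]].
Insert 5: appended to row 1. P = [[1, 5]].
Insert 2: 2 bumps 5 from row 1; 5 starts row 2. P = [[1, 2], [5]].
Insert 3: appended to row 1. P = [[1, 2, 3], [5]].
Insert 6: appended to row 1. P = [[1, 2, 3, 6], [5]].
Insert 7: appended to row 1. P = [[1, 2, 3, 6, 7], [5]].
Insert 8: appended to row 1. P = [[1, 2, 3, 6, 7, 8], [5]].
Insert 4: 4 bumps 6 from row 1; 6 appends to row 2. P = [[1, 2, 3, 4, 7, 8], [5, 6]].

So P = [[1, 2, 3, 4, 7, 8], [5, 6]].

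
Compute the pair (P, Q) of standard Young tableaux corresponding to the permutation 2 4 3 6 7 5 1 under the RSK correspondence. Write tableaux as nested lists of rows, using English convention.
P = [[1, 3, 5, 7], [2, 6], [4]], Q = [[1, 2, 4, 5], [3, 6], [7]]

Insert each entry of the permutation into P by Schensted row insertion, recording in Q the position of each new cell.

After inserting 2: P = [[2]].
After inserting 4: P = [[2, 4]].
After inserting 3: P = [[2, 3], [4]].
After inserting 6: P = [[2, 3, 6], [4]].
After inserting 7: P = [[2, 3, 6, 7], [4]].
After inserting 5: P = [[2, 3, 5, 7], [4, 6]].
After inserting 1: P = [[1, 3, 5, 7], [2, 6], [4]].

So P = [[1, 3, 5, 7], [2, 6], [4]], Q = [[1, 2, 4, 5], [3, 6], [7]].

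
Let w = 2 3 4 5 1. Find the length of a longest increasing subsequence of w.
4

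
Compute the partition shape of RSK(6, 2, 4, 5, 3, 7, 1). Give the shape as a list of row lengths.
[4, 1, 1, 1]

Row-insert each entry into an empty tableau.

After inserting 6: P = [[6]].
After inserting 2: P = [[2], [6]].
After inserting 4: P = [[2, 4], [6]].
After inserting 5: P = [[2, 4, 5], [6]].
After inserting 3: P = [[2, 3, 5], [4], [6]].
After inserting 7: P = [[2, 3, 5, 7], [4], [6]].
After inserting 1: P = [[1, 3, 5, 7], [2], [4], [6]].

The final insertion tableau P = [[1, 3, 5, 7], [2], [4], [6]] has shape [4, 1, 1, 1].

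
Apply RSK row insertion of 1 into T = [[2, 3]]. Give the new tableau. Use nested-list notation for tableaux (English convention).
In row 1, 1 replaces 2 (the leftmost entry greater than 1); 2 is bumped to row 2. 2 starts a new row 2. The new tableau is [[1, 3], [2]].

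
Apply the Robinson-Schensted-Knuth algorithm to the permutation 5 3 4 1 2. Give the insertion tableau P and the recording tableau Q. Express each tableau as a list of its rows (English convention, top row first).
P = [[1, 2], [3, 4], [5]], Q = [[1, 3], [2, 5], [4]]

Insert each entry of the permutation into P by Schensted row insertion, recording in Q the position of each new cell.

Insert 5: appended to row 1. P = [[5]].
Insert 3: 3 bumps 5 from row 1; 5 starts row 2. P = [[3], [5]].
Insert 4: appended to row 1. P = [[3, 4], [5]].
Insert 1: 1 bumps 3 from row 1; 3 bumps 5 from row 2; 5 starts row 3. P = [[1, 4], [3], [5]].
Insert 2: 2 bumps 4 from row 1; 4 appends to row 2. P = [[1, 2], [3, 4], [5]].

So P = [[1, 2], [3, 4], [5]], Q = [[1, 3], [2, 5], [4]].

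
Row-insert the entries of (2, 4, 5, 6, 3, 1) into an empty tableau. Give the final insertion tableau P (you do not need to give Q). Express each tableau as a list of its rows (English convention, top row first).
Insert 2: appended to row 1. P = [[2]].
Insert 4: appended to row 1. P = [[2, 4]].
Insert 5: appended to row 1. P = [[2, 4, 5]].
Insert 6: appended to row 1. P = [[2, 4, 5, 6]].
Insert 3: 3 bumps 4 from row 1; 4 starts row 2. P = [[2, 3, 5, 6], [4]].
Insert 1: 1 bumps 2 from row 1; 2 bumps 4 from row 2; 4 starts row 3. P = [[1, 3, 5, 6], [2], [4]].

So P = [[1, 3, 5, 6], [2], [4]].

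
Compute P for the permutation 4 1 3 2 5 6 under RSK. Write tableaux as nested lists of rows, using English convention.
Insert 4: appended to row 1. P = [[4]].
Insert 1: 1 bumps 4 from row 1; 4 starts row 2. P = [[1], [4]].
Insert 3: appended to row 1. P = [[1, 3], [4]].
Insert 2: 2 bumps 3 from row 1; 3 bumps 4 from row 2; 4 starts row 3. P = [[1, 2], [3], [4]].
Insert 5: appended to row 1. P = [[1, 2, 5], [3], [4]].
Insert 6: appended to row 1. P = [[1, 2, 5, 6], [3], [4]].

So P = [[1, 2, 5, 6], [3], [4]].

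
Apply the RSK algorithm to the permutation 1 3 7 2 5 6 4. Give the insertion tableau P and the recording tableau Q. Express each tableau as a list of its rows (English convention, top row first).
Insert each entry of the permutation into P by Schensted row insertion, recording in Q the position of each new cell.

After inserting 1: P = [[1]].
After inserting 3: P = [[1, 3]].
After inserting 7: P = [[1, 3, 7]].
After inserting 2: P = [[1, 2, 7], [3]].
After inserting 5: P = [[1, 2, 5], [3, 7]].
After inserting 6: P = [[1, 2, 5, 6], [3, 7]].
After inserting 4: P = [[1, 2, 4, 6], [3, 5], [7]].

So P = [[1, 2, 4, 6], [3, 5], [7]], Q = [[1, 2, 3, 6], [4, 5], [7]].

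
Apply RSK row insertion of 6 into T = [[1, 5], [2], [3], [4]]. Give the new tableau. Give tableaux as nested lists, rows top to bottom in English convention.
[[1, 5, 6], [2], [3], [4]]

6 is larger than every entry of row 1, so it is appended to row 1. The new tableau is [[1, 5, 6], [2], [3], [4]].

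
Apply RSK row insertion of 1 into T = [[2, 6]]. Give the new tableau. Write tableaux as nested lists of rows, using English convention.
In row 1, 1 replaces 2 (the leftmost entry greater than 1); 2 is bumped to row 2. 2 starts a new row 2. The new tableau is [[1, 6], [2]].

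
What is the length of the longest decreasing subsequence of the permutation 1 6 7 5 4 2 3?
4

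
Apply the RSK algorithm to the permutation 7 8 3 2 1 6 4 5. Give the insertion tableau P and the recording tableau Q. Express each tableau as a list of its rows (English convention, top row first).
P = [[1, 4, 5], [2, 6], [3, 8], [7]], Q = [[1, 2, 8], [3, 6], [4, 7], [5]]

Insert each entry of the permutation into P by Schensted row insertion, recording in Q the position of each new cell.

Insert 7: appended to row 1. P = [[7]].
Insert 8: appended to row 1. P = [[7, 8]].
Insert 3: 3 bumps 7 from row 1; 7 starts row 2. P = [[3, 8], [7]].
Insert 2: 2 bumps 3 from row 1; 3 bumps 7 from row 2; 7 starts row 3. P = [[2, 8], [3], [7]].
Insert 1: 1 bumps 2 from row 1; 2 bumps 3 from row 2; 3 bumps 7 from row 3; 7 starts row 4. P = [[1, 8], [2], [3], [7]].
Insert 6: 6 bumps 8 from row 1; 8 appends to row 2. P = [[1, 6], [2, 8], [3], [7]].
Insert 4: 4 bumps 6 from row 1; 6 bumps 8 from row 2; 8 appends to row 3. P = [[1, 4], [2, 6], [3, 8], [7]].
Insert 5: appended to row 1. P = [[1, 4, 5], [2, 6], [3, 8], [7]].

So P = [[1, 4, 5], [2, 6], [3, 8], [7]], Q = [[1, 2, 8], [3, 6], [4, 7], [5]].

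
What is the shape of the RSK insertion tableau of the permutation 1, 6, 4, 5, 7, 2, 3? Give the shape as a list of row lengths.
[4, 2, 1]

RSK row insertion gives P = [[1, 2, 3, 7], [4, 5], [6]], which has shape [4, 2, 1].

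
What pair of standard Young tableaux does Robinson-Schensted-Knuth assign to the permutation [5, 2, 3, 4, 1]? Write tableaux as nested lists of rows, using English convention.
P = [[1, 3, 4], [2], [5]], Q = [[1, 3, 4], [2], [5]]

Insert each entry of the permutation into P by Schensted row insertion, recording in Q the position of each new cell.

After inserting 5: P = [[5]].
After inserting 2: P = [[2], [5]].
After inserting 3: P = [[2, 3], [5]].
After inserting 4: P = [[2, 3, 4], [5]].
After inserting 1: P = [[1, 3, 4], [2], [5]].

So P = [[1, 3, 4], [2], [5]], Q = [[1, 3, 4], [2], [5]].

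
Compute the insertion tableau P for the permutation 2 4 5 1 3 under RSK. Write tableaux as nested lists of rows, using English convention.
Insert 2: appended to row 1. P = [[2]].
Insert 4: appended to row 1. P = [[2, 4]].
Insert 5: appended to row 1. P = [[2, 4, 5]].
Insert 1: 1 bumps 2 from row 1; 2 starts row 2. P = [[1, 4, 5], [2]].
Insert 3: 3 bumps 4 from row 1; 4 appends to row 2. P = [[1, 3, 5], [2, 4]].

So P = [[1, 3, 5], [2, 4]].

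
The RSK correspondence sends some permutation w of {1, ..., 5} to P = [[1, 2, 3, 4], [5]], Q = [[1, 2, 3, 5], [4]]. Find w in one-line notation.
1 2 5 3 4

Reverse the RSK construction: for i from n down to 1, find the cell of Q containing i, remove the entry at that cell from P, and reverse-bump it up through P; the value ejected from row 1 is w(i).

Step i=5: Q has 5 at row 1, column 4; remove that cell from P, ejecting 4. So w(5) = 4. P is now [[1, 2, 3], [5]].
Step i=4: Q has 4 at row 2, column 1; remove 5 from row 2 of P and reverse-bump: 5 enters row 1 and ejects 3. So w(4) = 3. P is now [[1, 2, 5]].
Step i=3: Q has 3 at row 1, column 3; remove that cell from P, ejecting 5. So w(3) = 5. P is now [[1, 2]].
Step i=2: Q has 2 at row 1, column 2; remove that cell from P, ejecting 2. So w(2) = 2. P is now [[1]].
Step i=1: Q has 1 at row 1, column 1; remove that cell from P, ejecting 1. So w(1) = 1. P is now [].

So w = 1 2 5 3 4.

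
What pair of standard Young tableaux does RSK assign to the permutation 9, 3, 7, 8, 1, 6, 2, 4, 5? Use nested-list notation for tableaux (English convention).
P = [[1, 2, 4, 5], [3, 6, 8], [7], [9]], Q = [[1, 3, 4, 9], [2, 6, 8], [5], [7]]

Insert each entry of the permutation into P by Schensted row insertion, recording in Q the position of each new cell.

Insert 9: appended to row 1. P = [[9]].
Insert 3: 3 bumps 9 from row 1; 9 starts row 2. P = [[3], [9]].
Insert 7: appended to row 1. P = [[3, 7], [9]].
Insert 8: appended to row 1. P = [[3, 7, 8], [9]].
Insert 1: 1 bumps 3 from row 1; 3 bumps 9 from row 2; 9 starts row 3. P = [[1, 7, 8], [3], [9]].
Insert 6: 6 bumps 7 from row 1; 7 appends to row 2. P = [[1, 6, 8], [3, 7], [9]].
Insert 2: 2 bumps 6 from row 1; 6 bumps 7 from row 2; 7 bumps 9 from row 3; 9 starts row 4. P = [[1, 2, 8], [3, 6], [7], [9]].
Insert 4: 4 bumps 8 from row 1; 8 appends to row 2. P = [[1, 2, 4], [3, 6, 8], [7], [9]].
Insert 5: appended to row 1. P = [[1, 2, 4, 5], [3, 6, 8], [7], [9]].

So P = [[1, 2, 4, 5], [3, 6, 8], [7], [9]], Q = [[1, 3, 4, 9], [2, 6, 8], [5], [7]].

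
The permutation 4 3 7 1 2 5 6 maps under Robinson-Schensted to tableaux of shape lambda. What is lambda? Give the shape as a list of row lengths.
RSK row insertion gives P = [[1, 2, 5, 6], [3, 7], [4]], which has shape [4, 2, 1].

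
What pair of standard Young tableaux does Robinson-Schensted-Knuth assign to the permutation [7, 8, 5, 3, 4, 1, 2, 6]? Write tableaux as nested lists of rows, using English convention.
P = [[1, 2, 6], [3, 4], [5, 8], [7]], Q = [[1, 2, 8], [3, 5], [4, 7], [6]]

Insert each entry of the permutation into P by Schensted row insertion, recording in Q the position of each new cell.

Insert 7: appended to row 1. P = [[7]].
Insert 8: appended to row 1. P = [[7, 8]].
Insert 5: 5 bumps 7 from row 1; 7 starts row 2. P = [[5, 8], [7]].
Insert 3: 3 bumps 5 from row 1; 5 bumps 7 from row 2; 7 starts row 3. P = [[3, 8], [5], [7]].
Insert 4: 4 bumps 8 from row 1; 8 appends to row 2. P = [[3, 4], [5, 8], [7]].
Insert 1: 1 bumps 3 from row 1; 3 bumps 5 from row 2; 5 bumps 7 from row 3; 7 starts row 4. P = [[1, 4], [3, 8], [5], [7]].
Insert 2: 2 bumps 4 from row 1; 4 bumps 8 from row 2; 8 appends to row 3. P = [[1, 2], [3, 4], [5, 8], [7]].
Insert 6: appended to row 1. P = [[1, 2, 6], [3, 4], [5, 8], [7]].

So P = [[1, 2, 6], [3, 4], [5, 8], [7]], Q = [[1, 2, 8], [3, 5], [4, 7], [6]].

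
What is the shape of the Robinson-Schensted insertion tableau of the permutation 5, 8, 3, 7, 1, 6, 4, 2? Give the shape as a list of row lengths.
RSK row insertion gives P = [[1, 2], [3, 4], [5, 6], [7], [8]], which has shape [2, 2, 2, 1, 1].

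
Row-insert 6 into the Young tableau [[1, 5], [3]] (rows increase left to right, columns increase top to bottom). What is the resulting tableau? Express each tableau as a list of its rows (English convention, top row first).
6 is larger than every entry of row 1, so it is appended to row 1. The new tableau is [[1, 5, 6], [3]].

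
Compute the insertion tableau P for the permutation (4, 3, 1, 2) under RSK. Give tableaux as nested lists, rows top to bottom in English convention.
Insert 4: appended to row 1. P = [[4]].
Insert 3: 3 bumps 4 from row 1; 4 starts row 2. P = [[3], [4]].
Insert 1: 1 bumps 3 from row 1; 3 bumps 4 from row 2; 4 starts row 3. P = [[1], [3], [4]].
Insert 2: appended to row 1. P = [[1, 2], [3], [4]].

So P = [[1, 2], [3], [4]].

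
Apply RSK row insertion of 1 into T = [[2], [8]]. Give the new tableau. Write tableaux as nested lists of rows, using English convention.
[[1], [2], [8]]

In row 1, 1 replaces 2 (the leftmost entry greater than 1); 2 is bumped to row 2. In row 2, 2 replaces 8 (the leftmost entry greater than 2); 8 is bumped to row 3. 8 starts a new row 3. The new tableau is [[1], [2], [8]].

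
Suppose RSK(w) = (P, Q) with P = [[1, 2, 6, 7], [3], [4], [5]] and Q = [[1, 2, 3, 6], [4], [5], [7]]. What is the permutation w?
Reverse RSK: for i = n, n-1, ..., 1, locate i in Q, remove the corresponding corner cell from P, and reverse-bump its entry up through P; the value ejected from row 1 is w(i).

So w = 1 5 6 4 3 7 2.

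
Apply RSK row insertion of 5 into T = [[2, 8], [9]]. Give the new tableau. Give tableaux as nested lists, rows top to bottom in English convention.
[[2, 5], [8], [9]]

In row 1, 5 replaces 8 (the leftmost entry greater than 5); 8 is bumped to row 2. In row 2, 8 replaces 9 (the leftmost entry greater than 8); 9 is bumped to row 3. 9 starts a new row 3. The new tableau is [[2, 5], [8], [9]].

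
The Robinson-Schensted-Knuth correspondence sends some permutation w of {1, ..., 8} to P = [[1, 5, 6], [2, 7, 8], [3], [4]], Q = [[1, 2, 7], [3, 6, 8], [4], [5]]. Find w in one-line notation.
Reverse the RSK construction: for i from n down to 1, find the cell of Q containing i, remove the entry at that cell from P, and reverse-bump it up through P; the value ejected from row 1 is w(i).

Step i=8: Q has 8 at row 2, column 3; remove 8 from row 2 of P and reverse-bump: 8 enters row 1 and ejects 6. So w(8) = 6. P is now [[1, 5, 8], [2, 7], [3], [4]].
Step i=7: Q has 7 at row 1, column 3; remove that cell from P, ejecting 8. So w(7) = 8. P is now [[1, 5], [2, 7], [3], [4]].
Step i=6: Q has 6 at row 2, column 2; remove 7 from row 2 of P and reverse-bump: 7 enters row 1 and ejects 5. So w(6) = 5. P is now [[1, 7], [2], [3], [4]].
Step i=5: Q has 5 at row 4, column 1; remove 4 from row 4 of P and reverse-bump: 4 enters row 3 and ejects 3; 3 enters row 2 and ejects 2; 2 enters row 1 and ejects 1. So w(5) = 1. P is now [[2, 7], [3], [4]].
Step i=4: Q has 4 at row 3, column 1; remove 4 from row 3 of P and reverse-bump: 4 enters row 2 and ejects 3; 3 enters row 1 and ejects 2. So w(4) = 2. P is now [[3, 7], [4]].
Step i=3: Q has 3 at row 2, column 1; remove 4 from row 2 of P and reverse-bump: 4 enters row 1 and ejects 3. So w(3) = 3. P is now [[4, 7]].
Step i=2: Q has 2 at row 1, column 2; remove that cell from P, ejecting 7. So w(2) = 7. P is now [[4]].
Step i=1: Q has 1 at row 1, column 1; remove that cell from P, ejecting 4. So w(1) = 4. P is now [].

So w = 4 7 3 2 1 5 8 6.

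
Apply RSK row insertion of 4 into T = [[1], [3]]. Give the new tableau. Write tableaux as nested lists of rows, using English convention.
[[1, 4], [3]]

4 is larger than every entry of row 1, so it is appended to row 1. The new tableau is [[1, 4], [3]].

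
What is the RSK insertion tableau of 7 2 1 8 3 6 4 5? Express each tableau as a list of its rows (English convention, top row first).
P = [[1, 3, 4, 5], [2, 6], [7, 8]]

Insert 7: appended to row 1. P = [[7]].
Insert 2: 2 bumps 7 from row 1; 7 starts row 2. P = [[2], [7]].
Insert 1: 1 bumps 2 from row 1; 2 bumps 7 from row 2; 7 starts row 3. P = [[1], [2], [7]].
Insert 8: appended to row 1. P = [[1, 8], [2], [7]].
Insert 3: 3 bumps 8 from row 1; 8 appends to row 2. P = [[1, 3], [2, 8], [7]].
Insert 6: appended to row 1. P = [[1, 3, 6], [2, 8], [7]].
Insert 4: 4 bumps 6 from row 1; 6 bumps 8 from row 2; 8 appends to row 3. P = [[1, 3, 4], [2, 6], [7, 8]].
Insert 5: appended to row 1. P = [[1, 3, 4, 5], [2, 6], [7, 8]].

So P = [[1, 3, 4, 5], [2, 6], [7, 8]].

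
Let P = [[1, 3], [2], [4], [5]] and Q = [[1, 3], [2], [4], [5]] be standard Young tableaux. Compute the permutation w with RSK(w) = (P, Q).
Reverse the RSK construction: for i from n down to 1, find the cell of Q containing i, remove the entry at that cell from P, and reverse-bump it up through P; the value ejected from row 1 is w(i).

Step i=5: Q has 5 at row 4, column 1; remove 5 from row 4 of P and reverse-bump: 5 enters row 3 and ejects 4; 4 enters row 2 and ejects 2; 2 enters row 1 and ejects 1. So w(5) = 1. P is now [[2, 3], [4], [5]].
Step i=4: Q has 4 at row 3, column 1; remove 5 from row 3 of P and reverse-bump: 5 enters row 2 and ejects 4; 4 enters row 1 and ejects 3. So w(4) = 3. P is now [[2, 4], [5]].
Step i=3: Q has 3 at row 1, column 2; remove that cell from P, ejecting 4. So w(3) = 4. P is now [[2], [5]].
Step i=2: Q has 2 at row 2, column 1; remove 5 from row 2 of P and reverse-bump: 5 enters row 1 and ejects 2. So w(2) = 2. P is now [[5]].
Step i=1: Q has 1 at row 1, column 1; remove that cell from P, ejecting 5. So w(1) = 5. P is now [].

So w = 5 2 4 3 1.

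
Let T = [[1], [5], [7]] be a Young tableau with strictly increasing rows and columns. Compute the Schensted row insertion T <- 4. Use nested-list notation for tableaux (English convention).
4 is larger than every entry of row 1, so it is appended to row 1. The new tableau is [[1, 4], [5], [7]].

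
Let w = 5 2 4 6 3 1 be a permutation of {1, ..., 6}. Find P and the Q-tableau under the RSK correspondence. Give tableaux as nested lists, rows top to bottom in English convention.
P = [[1, 3, 6], [2], [4], [5]], Q = [[1, 3, 4], [2], [5], [6]]

Insert each entry of the permutation into P by Schensted row insertion, recording in Q the position of each new cell.

Insert 5: appended to row 1. P = [[5]].
Insert 2: 2 bumps 5 from row 1; 5 starts row 2. P = [[2], [5]].
Insert 4: appended to row 1. P = [[2, 4], [5]].
Insert 6: appended to row 1. P = [[2, 4, 6], [5]].
Insert 3: 3 bumps 4 from row 1; 4 bumps 5 from row 2; 5 starts row 3. P = [[2, 3, 6], [4], [5]].
Insert 1: 1 bumps 2 from row 1; 2 bumps 4 from row 2; 4 bumps 5 from row 3; 5 starts row 4. P = [[1, 3, 6], [2], [4], [5]].

So P = [[1, 3, 6], [2], [4], [5]], Q = [[1, 3, 4], [2], [5], [6]].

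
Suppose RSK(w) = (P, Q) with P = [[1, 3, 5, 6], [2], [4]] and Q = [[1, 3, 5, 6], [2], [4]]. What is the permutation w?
Reverse the RSK construction: for i from n down to 1, find the cell of Q containing i, remove the entry at that cell from P, and reverse-bump it up through P; the value ejected from row 1 is w(i).

Step i=6: Q has 6 at row 1, column 4; remove that cell from P, ejecting 6. So w(6) = 6. P is now [[1, 3, 5], [2], [4]].
Step i=5: Q has 5 at row 1, column 3; remove that cell from P, ejecting 5. So w(5) = 5. P is now [[1, 3], [2], [4]].
Step i=4: Q has 4 at row 3, column 1; remove 4 from row 3 of P and reverse-bump: 4 enters row 2 and ejects 2; 2 enters row 1 and ejects 1. So w(4) = 1. P is now [[2, 3], [4]].
Step i=3: Q has 3 at row 1, column 2; remove that cell from P, ejecting 3. So w(3) = 3. P is now [[2], [4]].
Step i=2: Q has 2 at row 2, column 1; remove 4 from row 2 of P and reverse-bump: 4 enters row 1 and ejects 2. So w(2) = 2. P is now [[4]].
Step i=1: Q has 1 at row 1, column 1; remove that cell from P, ejecting 4. So w(1) = 4. P is now [].

So w = 4 2 3 1 5 6.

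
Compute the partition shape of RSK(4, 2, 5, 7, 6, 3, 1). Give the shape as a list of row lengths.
[3, 2, 1, 1]

Row-insert each entry into an empty tableau.

After inserting 4: P = [[4]].
After inserting 2: P = [[2], [4]].
After inserting 5: P = [[2, 5], [4]].
After inserting 7: P = [[2, 5, 7], [4]].
After inserting 6: P = [[2, 5, 6], [4, 7]].
After inserting 3: P = [[2, 3, 6], [4, 5], [7]].
After inserting 1: P = [[1, 3, 6], [2, 5], [4], [7]].

The final insertion tableau P = [[1, 3, 6], [2, 5], [4], [7]] has shape [3, 2, 1, 1].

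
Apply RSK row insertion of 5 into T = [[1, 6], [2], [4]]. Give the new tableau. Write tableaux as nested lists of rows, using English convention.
In row 1, 5 replaces 6 (the leftmost entry greater than 5); 6 is bumped to row 2. 6 is appended to row 2. The new tableau is [[1, 5], [2, 6], [4]].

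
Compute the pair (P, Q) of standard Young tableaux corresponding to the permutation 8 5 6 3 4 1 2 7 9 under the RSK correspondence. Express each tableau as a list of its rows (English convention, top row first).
P = [[1, 2, 7, 9], [3, 4], [5, 6], [8]], Q = [[1, 3, 8, 9], [2, 5], [4, 7], [6]]

Insert each entry of the permutation into P by Schensted row insertion, recording in Q the position of each new cell.

Insert 8: appended to row 1. P = [[8]].
Insert 5: 5 bumps 8 from row 1; 8 starts row 2. P = [[5], [8]].
Insert 6: appended to row 1. P = [[5, 6], [8]].
Insert 3: 3 bumps 5 from row 1; 5 bumps 8 from row 2; 8 starts row 3. P = [[3, 6], [5], [8]].
Insert 4: 4 bumps 6 from row 1; 6 appends to row 2. P = [[3, 4], [5, 6], [8]].
Insert 1: 1 bumps 3 from row 1; 3 bumps 5 from row 2; 5 bumps 8 from row 3; 8 starts row 4. P = [[1, 4], [3, 6], [5], [8]].
Insert 2: 2 bumps 4 from row 1; 4 bumps 6 from row 2; 6 appends to row 3. P = [[1, 2], [3, 4], [5, 6], [8]].
Insert 7: appended to row 1. P = [[1, 2, 7], [3, 4], [5, 6], [8]].
Insert 9: appended to row 1. P = [[1, 2, 7, 9], [3, 4], [5, 6], [8]].

So P = [[1, 2, 7, 9], [3, 4], [5, 6], [8]], Q = [[1, 3, 8, 9], [2, 5], [4, 7], [6]].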